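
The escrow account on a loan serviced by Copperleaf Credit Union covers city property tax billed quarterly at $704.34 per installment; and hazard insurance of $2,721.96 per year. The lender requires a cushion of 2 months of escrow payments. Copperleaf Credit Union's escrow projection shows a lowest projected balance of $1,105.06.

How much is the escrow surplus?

City property tax: $704.34 × 4 = $2,817.36/yr
Hazard insurance: $2,721.96/yr
Total per year = $5,539.32
Monthly escrow = $5,539.32 / 12 = $461.61
Required cushion = 2 × $461.61 = $923.22
Surplus = $1,105.06 − $923.22 = $181.84

$181.84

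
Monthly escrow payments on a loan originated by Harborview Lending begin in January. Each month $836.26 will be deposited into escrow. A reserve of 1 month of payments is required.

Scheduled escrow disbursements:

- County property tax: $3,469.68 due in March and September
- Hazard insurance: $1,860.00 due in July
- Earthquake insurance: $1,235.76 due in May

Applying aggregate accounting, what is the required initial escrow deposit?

Cushion = 1 × $836.26 = $836.26
Trial balance (start $0, +$836.26 each month, − disbursements):
  Jan: +$836.26 → $836.26
  Feb: +$836.26 → $1,672.52
  Mar: +$836.26 − $3,469.68 → -$960.90
  Apr: +$836.26 → -$124.64
  May: +$836.26 − $1,235.76 → -$524.14
  Jun: +$836.26 → $312.12
  Jul: +$836.26 − $1,860.00 → -$711.62
  Aug: +$836.26 → $124.64
  Sep: +$836.26 − $3,469.68 → -$2,508.78
  Oct: +$836.26 → -$1,672.52
  Nov: +$836.26 → -$836.26
  Dec: +$836.26 → $0.00
Lowest trial balance = -$2,508.78 (Sep)
Initial deposit = cushion − low point = $836.26 − (-$2,508.78) = $3,345.04

$3,345.04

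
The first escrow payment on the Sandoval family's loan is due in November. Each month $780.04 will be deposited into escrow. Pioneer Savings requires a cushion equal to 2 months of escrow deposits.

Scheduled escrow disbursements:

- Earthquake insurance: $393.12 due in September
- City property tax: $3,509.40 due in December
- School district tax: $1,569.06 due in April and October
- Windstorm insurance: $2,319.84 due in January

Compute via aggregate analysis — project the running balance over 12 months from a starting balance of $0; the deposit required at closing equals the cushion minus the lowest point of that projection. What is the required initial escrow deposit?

Cushion = 2 × $780.04 = $1,560.08
Trial balance (start $0, +$780.04 each month, − disbursements):
  Nov: +$780.04 → $780.04
  Dec: +$780.04 − $3,509.40 → -$1,949.32
  Jan: +$780.04 − $2,319.84 → -$3,489.12
  Feb: +$780.04 → -$2,709.08
  Mar: +$780.04 → -$1,929.04
  Apr: +$780.04 − $1,569.06 → -$2,718.06
  May: +$780.04 → -$1,938.02
  Jun: +$780.04 → -$1,157.98
  Jul: +$780.04 → -$377.94
  Aug: +$780.04 → $402.10
  Sep: +$780.04 − $393.12 → $789.02
  Oct: +$780.04 − $1,569.06 → $0.00
Lowest trial balance = -$3,489.12 (Jan)
Initial deposit = cushion − low point = $1,560.08 − (-$3,489.12) = $5,049.20

$5,049.20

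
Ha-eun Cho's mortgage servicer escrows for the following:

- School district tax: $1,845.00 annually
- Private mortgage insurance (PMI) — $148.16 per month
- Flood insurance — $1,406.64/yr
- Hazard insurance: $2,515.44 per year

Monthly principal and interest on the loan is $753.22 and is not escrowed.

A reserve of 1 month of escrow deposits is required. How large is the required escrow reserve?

$628.75

School district tax = $1,845.00 per year
Private mortgage insurance (PMI) = $148.16 × 12 = $1,777.92 per year
Flood insurance = $1,406.64 per year
Hazard insurance = $2,515.44 per year
Total annual escrow = $1,845.00 + $1,777.92 + $1,406.64 + $2,515.44 = $7,545.00
Base monthly escrow = $7,545.00 / 12 = $628.75
Required cushion = 1 × $628.75 = $628.75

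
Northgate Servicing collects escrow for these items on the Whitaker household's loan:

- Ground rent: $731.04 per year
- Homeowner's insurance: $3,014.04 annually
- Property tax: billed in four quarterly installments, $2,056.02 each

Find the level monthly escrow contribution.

Ground rent = $731.04 annually
Homeowner's insurance = $3,014.04 annually
Property tax = $2,056.02 × 4 = $8,224.08 annually
Total per year = $731.04 + $3,014.04 + $8,224.08 = $11,969.16
Monthly = $11,969.16 / 12 = $997.43

$997.43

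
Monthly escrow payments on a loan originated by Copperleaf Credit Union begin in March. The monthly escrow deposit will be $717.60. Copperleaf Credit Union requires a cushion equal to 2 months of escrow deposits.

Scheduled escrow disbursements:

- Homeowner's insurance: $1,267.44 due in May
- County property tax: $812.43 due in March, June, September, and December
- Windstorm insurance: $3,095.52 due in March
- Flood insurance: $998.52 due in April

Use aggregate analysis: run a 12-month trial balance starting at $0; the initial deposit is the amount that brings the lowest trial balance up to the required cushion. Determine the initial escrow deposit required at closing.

$5,551.14

Cushion = 2 × $717.60 = $1,435.20
Trial balance (start $0, +$717.60 each month, − disbursements):
  Mar: +$717.60 − $3,907.95 → -$3,190.35
  Apr: +$717.60 − $998.52 → -$3,471.27
  May: +$717.60 − $1,267.44 → -$4,021.11
  Jun: +$717.60 − $812.43 → -$4,115.94
  Jul: +$717.60 → -$3,398.34
  Aug: +$717.60 → -$2,680.74
  Sep: +$717.60 − $812.43 → -$2,775.57
  Oct: +$717.60 → -$2,057.97
  Nov: +$717.60 → -$1,340.37
  Dec: +$717.60 − $812.43 → -$1,435.20
  Jan: +$717.60 → -$717.60
  Feb: +$717.60 → $0.00
Lowest trial balance = -$4,115.94 (Jun)
Initial deposit = cushion − low point = $1,435.20 − (-$4,115.94) = $5,551.14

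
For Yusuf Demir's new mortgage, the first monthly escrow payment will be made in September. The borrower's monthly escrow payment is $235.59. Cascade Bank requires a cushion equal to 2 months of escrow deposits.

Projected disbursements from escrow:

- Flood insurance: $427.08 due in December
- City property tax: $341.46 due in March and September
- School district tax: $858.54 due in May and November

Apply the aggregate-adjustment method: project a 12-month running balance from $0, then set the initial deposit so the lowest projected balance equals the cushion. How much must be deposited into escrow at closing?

$1,177.95

Cushion = 2 × $235.59 = $471.18
Trial balance (start $0, +$235.59 each month, − disbursements):
  Sep: +$235.59 − $341.46 → -$105.87
  Oct: +$235.59 → $129.72
  Nov: +$235.59 − $858.54 → -$493.23
  Dec: +$235.59 − $427.08 → -$684.72
  Jan: +$235.59 → -$449.13
  Feb: +$235.59 → -$213.54
  Mar: +$235.59 − $341.46 → -$319.41
  Apr: +$235.59 → -$83.82
  May: +$235.59 − $858.54 → -$706.77
  Jun: +$235.59 → -$471.18
  Jul: +$235.59 → -$235.59
  Aug: +$235.59 → $0.00
Lowest trial balance = -$706.77 (May)
Initial deposit = cushion − low point = $471.18 − (-$706.77) = $1,177.95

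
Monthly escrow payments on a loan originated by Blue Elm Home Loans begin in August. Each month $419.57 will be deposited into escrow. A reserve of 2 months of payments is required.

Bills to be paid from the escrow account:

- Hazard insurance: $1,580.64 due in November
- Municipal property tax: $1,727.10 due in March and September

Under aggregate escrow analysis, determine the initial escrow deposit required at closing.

Cushion = 2 × $419.57 = $839.14
Trial balance (start $0, +$419.57 each month, − disbursements):
  Aug: +$419.57 → $419.57
  Sep: +$419.57 − $1,727.10 → -$887.96
  Oct: +$419.57 → -$468.39
  Nov: +$419.57 − $1,580.64 → -$1,629.46
  Dec: +$419.57 → -$1,209.89
  Jan: +$419.57 → -$790.32
  Feb: +$419.57 → -$370.75
  Mar: +$419.57 − $1,727.10 → -$1,678.28
  Apr: +$419.57 → -$1,258.71
  May: +$419.57 → -$839.14
  Jun: +$419.57 → -$419.57
  Jul: +$419.57 → $0.00
Lowest trial balance = -$1,678.28 (Mar)
Initial deposit = cushion − low point = $839.14 − (-$1,678.28) = $2,517.42

$2,517.42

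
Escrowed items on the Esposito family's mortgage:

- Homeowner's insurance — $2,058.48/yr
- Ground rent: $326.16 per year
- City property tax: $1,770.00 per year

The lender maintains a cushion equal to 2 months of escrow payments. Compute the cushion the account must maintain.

$692.44

Homeowner's insurance — $2,058.48/yr
Ground rent — $326.16/yr
City property tax — $1,770.00/yr
Total annual escrow = $2,058.48 + $326.16 + $1,770.00 = $4,154.64
Per month = $4,154.64 ÷ 12 = $346.22
Required cushion = 2 × $346.22 = $692.44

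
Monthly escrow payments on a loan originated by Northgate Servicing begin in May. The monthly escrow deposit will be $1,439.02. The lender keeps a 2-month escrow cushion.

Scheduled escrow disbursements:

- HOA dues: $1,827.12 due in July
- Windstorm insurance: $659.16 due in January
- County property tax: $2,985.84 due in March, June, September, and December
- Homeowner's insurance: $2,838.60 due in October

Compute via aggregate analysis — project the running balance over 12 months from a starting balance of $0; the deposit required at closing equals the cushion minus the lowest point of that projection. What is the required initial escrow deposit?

$4,989.12

Cushion = 2 × $1,439.02 = $2,878.04
Trial balance (start $0, +$1,439.02 each month, − disbursements):
  May: +$1,439.02 → $1,439.02
  Jun: +$1,439.02 − $2,985.84 → -$107.80
  Jul: +$1,439.02 − $1,827.12 → -$495.90
  Aug: +$1,439.02 → $943.12
  Sep: +$1,439.02 − $2,985.84 → -$603.70
  Oct: +$1,439.02 − $2,838.60 → -$2,003.28
  Nov: +$1,439.02 → -$564.26
  Dec: +$1,439.02 − $2,985.84 → -$2,111.08
  Jan: +$1,439.02 − $659.16 → -$1,331.22
  Feb: +$1,439.02 → $107.80
  Mar: +$1,439.02 − $2,985.84 → -$1,439.02
  Apr: +$1,439.02 → $0.00
Lowest trial balance = -$2,111.08 (Dec)
Initial deposit = cushion − low point = $2,878.04 − (-$2,111.08) = $4,989.12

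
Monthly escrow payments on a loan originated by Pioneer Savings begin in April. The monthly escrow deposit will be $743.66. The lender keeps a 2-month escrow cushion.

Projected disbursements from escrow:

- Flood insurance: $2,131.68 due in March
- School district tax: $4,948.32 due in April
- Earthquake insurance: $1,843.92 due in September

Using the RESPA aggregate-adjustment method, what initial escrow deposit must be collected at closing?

$5,691.98

Cushion = 2 × $743.66 = $1,487.32
Trial balance (start $0, +$743.66 each month, − disbursements):
  Apr: +$743.66 − $4,948.32 → -$4,204.66
  May: +$743.66 → -$3,461.00
  Jun: +$743.66 → -$2,717.34
  Jul: +$743.66 → -$1,973.68
  Aug: +$743.66 → -$1,230.02
  Sep: +$743.66 − $1,843.92 → -$2,330.28
  Oct: +$743.66 → -$1,586.62
  Nov: +$743.66 → -$842.96
  Dec: +$743.66 → -$99.30
  Jan: +$743.66 → $644.36
  Feb: +$743.66 → $1,388.02
  Mar: +$743.66 − $2,131.68 → $0.00
Lowest trial balance = -$4,204.66 (Apr)
Initial deposit = cushion − low point = $1,487.32 − (-$4,204.66) = $5,691.98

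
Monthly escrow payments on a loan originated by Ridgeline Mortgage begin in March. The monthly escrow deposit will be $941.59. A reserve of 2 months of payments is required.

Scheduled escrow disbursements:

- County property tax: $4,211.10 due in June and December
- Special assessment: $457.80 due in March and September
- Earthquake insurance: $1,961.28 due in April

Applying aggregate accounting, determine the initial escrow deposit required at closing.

Cushion = 2 × $941.59 = $1,883.18
Trial balance (start $0, +$941.59 each month, − disbursements):
  Mar: +$941.59 − $457.80 → $483.79
  Apr: +$941.59 − $1,961.28 → -$535.90
  May: +$941.59 → $405.69
  Jun: +$941.59 − $4,211.10 → -$2,863.82
  Jul: +$941.59 → -$1,922.23
  Aug: +$941.59 → -$980.64
  Sep: +$941.59 − $457.80 → -$496.85
  Oct: +$941.59 → $444.74
  Nov: +$941.59 → $1,386.33
  Dec: +$941.59 − $4,211.10 → -$1,883.18
  Jan: +$941.59 → -$941.59
  Feb: +$941.59 → $0.00
Lowest trial balance = -$2,863.82 (Jun)
Initial deposit = cushion − low point = $1,883.18 − (-$2,863.82) = $4,747.00

$4,747.00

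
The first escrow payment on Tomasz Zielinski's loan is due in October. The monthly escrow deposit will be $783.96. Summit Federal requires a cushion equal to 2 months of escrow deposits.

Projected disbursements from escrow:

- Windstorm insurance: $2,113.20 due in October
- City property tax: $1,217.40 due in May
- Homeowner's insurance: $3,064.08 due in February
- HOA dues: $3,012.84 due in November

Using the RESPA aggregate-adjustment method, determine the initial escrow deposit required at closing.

$5,838.24

Cushion = 2 × $783.96 = $1,567.92
Trial balance (start $0, +$783.96 each month, − disbursements):
  Oct: +$783.96 − $2,113.20 → -$1,329.24
  Nov: +$783.96 − $3,012.84 → -$3,558.12
  Dec: +$783.96 → -$2,774.16
  Jan: +$783.96 → -$1,990.20
  Feb: +$783.96 − $3,064.08 → -$4,270.32
  Mar: +$783.96 → -$3,486.36
  Apr: +$783.96 → -$2,702.40
  May: +$783.96 − $1,217.40 → -$3,135.84
  Jun: +$783.96 → -$2,351.88
  Jul: +$783.96 → -$1,567.92
  Aug: +$783.96 → -$783.96
  Sep: +$783.96 → $0.00
Lowest trial balance = -$4,270.32 (Feb)
Initial deposit = cushion − low point = $1,567.92 − (-$4,270.32) = $5,838.24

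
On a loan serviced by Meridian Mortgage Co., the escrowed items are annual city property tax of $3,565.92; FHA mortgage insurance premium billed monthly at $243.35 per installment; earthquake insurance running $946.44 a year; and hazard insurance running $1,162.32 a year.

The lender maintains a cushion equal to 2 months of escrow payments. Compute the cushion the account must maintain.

City property tax: $3,565.92/yr
FHA mortgage insurance premium: $243.35 × 12 = $2,920.20/yr
Earthquake insurance: $946.44/yr
Hazard insurance: $1,162.32/yr
Total annual escrow = $8,594.88
Monthly = $8,594.88 ÷ 12 = $716.24
Cushion = 2 × $716.24 = $1,432.48

$1,432.48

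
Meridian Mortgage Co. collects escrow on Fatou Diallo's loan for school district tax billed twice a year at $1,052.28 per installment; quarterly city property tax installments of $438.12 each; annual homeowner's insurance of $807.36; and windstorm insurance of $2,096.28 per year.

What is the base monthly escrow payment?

School district tax — $1,052.28 × 2 = $2,104.56 annually
City property tax — $438.12 × 4 = $1,752.48 annually
Homeowner's insurance — $807.36 annually
Windstorm insurance — $2,096.28 annually
Annual escrow total = $2,104.56 + $1,752.48 + $807.36 + $2,096.28 = $6,760.68
Base monthly escrow = $6,760.68 ÷ 12 = $563.39

$563.39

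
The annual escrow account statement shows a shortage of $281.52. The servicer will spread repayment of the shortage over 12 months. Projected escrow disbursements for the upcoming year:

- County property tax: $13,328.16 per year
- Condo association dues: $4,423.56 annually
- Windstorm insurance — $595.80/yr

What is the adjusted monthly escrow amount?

$1,552.42

County property tax: $13,328.16
Condo association dues: $4,423.56
Windstorm insurance: $595.80
Total annual escrow = $13,328.16 + $4,423.56 + $595.80 = $18,347.52
Monthly escrow = $18,347.52 / 12 = $1,528.96
Shortage spread = $281.52 / 12 = $23.46/mo
Adjusted monthly = $1,528.96 + $23.46 = $1,552.42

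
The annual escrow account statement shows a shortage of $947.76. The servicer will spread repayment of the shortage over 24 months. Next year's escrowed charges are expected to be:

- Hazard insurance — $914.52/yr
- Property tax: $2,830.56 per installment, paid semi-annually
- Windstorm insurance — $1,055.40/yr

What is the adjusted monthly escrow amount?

$675.41

Hazard insurance — $914.52 per year
Property tax — $2,830.56 × 2 = $5,661.12 per year
Windstorm insurance — $1,055.40 per year
Annual escrow total = $914.52 + $5,661.12 + $1,055.40 = $7,631.04
Monthly = $7,631.04 ÷ 12 = $635.92
Shortage spread = $947.76 ÷ 24 = $39.49/mo
New monthly escrow = $635.92 + $39.49 = $675.41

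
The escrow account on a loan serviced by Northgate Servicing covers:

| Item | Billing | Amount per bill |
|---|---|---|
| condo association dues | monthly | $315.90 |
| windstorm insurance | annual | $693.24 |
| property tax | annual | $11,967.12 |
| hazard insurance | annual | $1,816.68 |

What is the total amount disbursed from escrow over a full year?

$18,267.84

Condo association dues = $315.90 × 12 = $3,790.80 annually
Windstorm insurance = $693.24 annually
Property tax = $11,967.12 annually
Hazard insurance = $1,816.68 annually
Total annual escrow = $3,790.80 + $693.24 + $11,967.12 + $1,816.68 = $18,267.84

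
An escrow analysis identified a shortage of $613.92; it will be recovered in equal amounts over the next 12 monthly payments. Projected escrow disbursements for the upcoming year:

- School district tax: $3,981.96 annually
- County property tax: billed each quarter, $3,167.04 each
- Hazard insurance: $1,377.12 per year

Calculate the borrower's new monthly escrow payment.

$1,553.43

School district tax — $3,981.96 annually
County property tax — $3,167.04 × 4 = $12,668.16 annually
Hazard insurance — $1,377.12 annually
Total annual escrow = $3,981.96 + $12,668.16 + $1,377.12 = $18,027.24
Per month = $18,027.24 / 12 = $1,502.27
Shortage per month = $613.92 ÷ 12 = $51.16
New monthly escrow = $1,502.27 + $51.16 = $1,553.43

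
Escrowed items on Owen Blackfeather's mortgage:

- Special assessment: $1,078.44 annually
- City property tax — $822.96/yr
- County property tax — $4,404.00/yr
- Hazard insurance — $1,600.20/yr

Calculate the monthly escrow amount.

Special assessment — $1,078.44/yr
City property tax — $822.96/yr
County property tax — $4,404.00/yr
Hazard insurance — $1,600.20/yr
Combined annual = $1,078.44 + $822.96 + $4,404.00 + $1,600.20 = $7,905.60
Monthly = $7,905.60 / 12 = $658.80

$658.80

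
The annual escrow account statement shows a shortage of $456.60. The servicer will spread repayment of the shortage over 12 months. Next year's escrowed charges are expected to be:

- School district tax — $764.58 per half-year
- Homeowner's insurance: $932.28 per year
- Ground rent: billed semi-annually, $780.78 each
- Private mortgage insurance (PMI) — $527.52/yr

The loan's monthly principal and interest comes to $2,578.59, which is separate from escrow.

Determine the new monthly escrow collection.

$417.26

School district tax: $764.58 × 2 = $1,529.16 per year
Homeowner's insurance: $932.28 per year
Ground rent: $780.78 × 2 = $1,561.56 per year
Private mortgage insurance (PMI): $527.52 per year
Yearly total = $4,550.52
Monthly = $4,550.52 ÷ 12 = $379.21
Shortage per month = $456.60 ÷ 12 = $38.05
New monthly escrow = $379.21 + $38.05 = $417.26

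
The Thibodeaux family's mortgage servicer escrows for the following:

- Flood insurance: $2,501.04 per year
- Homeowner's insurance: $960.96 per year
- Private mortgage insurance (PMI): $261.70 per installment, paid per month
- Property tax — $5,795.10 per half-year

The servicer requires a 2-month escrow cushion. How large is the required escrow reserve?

$3,032.10

Flood insurance: $2,501.04 per year
Homeowner's insurance: $960.96 per year
Private mortgage insurance (PMI): $261.70 × 12 = $3,140.40 per year
Property tax: $5,795.10 × 2 = $11,590.20 per year
Yearly total = $18,192.60
Monthly escrow = $18,192.60 ÷ 12 = $1,516.05
Reserve = 2 × $1,516.05 = $3,032.10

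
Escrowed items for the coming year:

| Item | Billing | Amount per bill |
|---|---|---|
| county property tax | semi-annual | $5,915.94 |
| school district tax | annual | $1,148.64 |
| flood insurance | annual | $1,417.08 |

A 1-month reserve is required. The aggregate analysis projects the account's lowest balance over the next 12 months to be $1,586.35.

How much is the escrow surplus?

County property tax = $5,915.94 × 2 = $11,831.88 per year
School district tax = $1,148.64 per year
Flood insurance = $1,417.08 per year
Yearly total = $14,397.60
Monthly escrow = $14,397.60 / 12 = $1,199.80
Required cushion = 1 × $1,199.80 = $1,199.80
Excess over cushion: $1,586.35 − $1,199.80 = $386.55

$386.55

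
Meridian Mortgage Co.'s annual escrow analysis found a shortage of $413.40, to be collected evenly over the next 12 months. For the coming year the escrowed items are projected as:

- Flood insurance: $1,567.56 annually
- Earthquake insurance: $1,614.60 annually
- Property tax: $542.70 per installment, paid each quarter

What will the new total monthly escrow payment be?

$480.53

Flood insurance = $1,567.56 annually
Earthquake insurance = $1,614.60 annually
Property tax = $542.70 × 4 = $2,170.80 annually
Total per year = $1,567.56 + $1,614.60 + $2,170.80 = $5,352.96
Per month = $5,352.96 / 12 = $446.08
Shortage spread = $413.40 ÷ 12 = $34.45/mo
Adjusted monthly = $446.08 + $34.45 = $480.53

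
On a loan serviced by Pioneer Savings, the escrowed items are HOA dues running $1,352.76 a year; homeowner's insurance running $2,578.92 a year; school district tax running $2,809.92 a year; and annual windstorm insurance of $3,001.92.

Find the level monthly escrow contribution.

$811.96

HOA dues = $1,352.76 annually
Homeowner's insurance = $2,578.92 annually
School district tax = $2,809.92 annually
Windstorm insurance = $3,001.92 annually
Annual escrow total = $1,352.76 + $2,578.92 + $2,809.92 + $3,001.92 = $9,743.52
Base monthly escrow = $9,743.52 ÷ 12 = $811.96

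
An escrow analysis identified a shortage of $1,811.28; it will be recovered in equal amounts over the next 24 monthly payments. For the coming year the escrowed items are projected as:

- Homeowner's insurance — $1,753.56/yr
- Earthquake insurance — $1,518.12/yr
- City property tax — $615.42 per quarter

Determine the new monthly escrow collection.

Homeowner's insurance = $1,753.56/yr
Earthquake insurance = $1,518.12/yr
City property tax = $615.42 × 4 = $2,461.68/yr
Yearly total = $1,753.56 + $1,518.12 + $2,461.68 = $5,733.36
Monthly = $5,733.36 ÷ 12 = $477.78
Monthly shortage recovery: $1,811.28 / 24 = $75.47
Adjusted monthly = $477.78 + $75.47 = $553.25

$553.25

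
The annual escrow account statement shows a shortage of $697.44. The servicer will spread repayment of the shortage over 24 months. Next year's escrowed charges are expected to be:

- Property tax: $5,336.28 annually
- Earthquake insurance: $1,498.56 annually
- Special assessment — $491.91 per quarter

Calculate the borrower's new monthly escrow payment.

$762.60

Property tax — $5,336.28/yr
Earthquake insurance — $1,498.56/yr
Special assessment — $491.91 × 4 = $1,967.64/yr
Yearly total = $8,802.48
Monthly escrow = $8,802.48 / 12 = $733.54
Shortage per month = $697.44 / 24 = $29.06
Adjusted monthly = $733.54 + $29.06 = $762.60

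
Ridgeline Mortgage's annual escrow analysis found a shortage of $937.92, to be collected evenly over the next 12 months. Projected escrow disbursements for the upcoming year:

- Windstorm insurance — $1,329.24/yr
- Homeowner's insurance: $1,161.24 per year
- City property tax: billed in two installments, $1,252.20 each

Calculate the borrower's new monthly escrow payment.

Windstorm insurance: $1,329.24 annually
Homeowner's insurance: $1,161.24 annually
City property tax: $1,252.20 × 2 = $2,504.40 annually
Yearly total = $4,994.88
Monthly = $4,994.88 ÷ 12 = $416.24
Monthly shortage recovery: $937.92 / 12 = $78.16
Adjusted monthly = $416.24 + $78.16 = $494.40

$494.40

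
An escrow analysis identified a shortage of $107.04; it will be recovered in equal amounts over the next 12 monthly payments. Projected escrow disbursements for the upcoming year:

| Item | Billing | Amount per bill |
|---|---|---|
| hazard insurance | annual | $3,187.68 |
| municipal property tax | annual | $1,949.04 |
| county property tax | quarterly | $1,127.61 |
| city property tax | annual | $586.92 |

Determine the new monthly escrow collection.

Hazard insurance — $3,187.68/yr
Municipal property tax — $1,949.04/yr
County property tax — $1,127.61 × 4 = $4,510.44/yr
City property tax — $586.92/yr
Combined annual = $10,234.08
Monthly escrow = $10,234.08 / 12 = $852.84
Shortage per month = $107.04 / 12 = $8.92
Adjusted monthly = $852.84 + $8.92 = $861.76

$861.76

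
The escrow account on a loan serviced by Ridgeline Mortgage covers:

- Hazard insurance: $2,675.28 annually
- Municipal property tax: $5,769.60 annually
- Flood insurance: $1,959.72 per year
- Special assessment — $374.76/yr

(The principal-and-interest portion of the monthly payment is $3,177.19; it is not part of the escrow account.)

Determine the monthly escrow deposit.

Hazard insurance — $2,675.28 per year
Municipal property tax — $5,769.60 per year
Flood insurance — $1,959.72 per year
Special assessment — $374.76 per year
Annual escrow total = $10,779.36
Base monthly escrow = $10,779.36 / 12 = $898.28

$898.28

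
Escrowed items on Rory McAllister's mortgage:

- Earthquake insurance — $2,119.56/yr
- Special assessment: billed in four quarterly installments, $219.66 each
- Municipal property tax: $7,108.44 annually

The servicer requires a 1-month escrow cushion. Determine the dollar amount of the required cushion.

Earthquake insurance — $2,119.56/yr
Special assessment — $219.66 × 4 = $878.64/yr
Municipal property tax — $7,108.44/yr
Yearly total = $2,119.56 + $878.64 + $7,108.44 = $10,106.64
Monthly = $10,106.64 / 12 = $842.22
Required cushion = 1 × $842.22 = $842.22

$842.22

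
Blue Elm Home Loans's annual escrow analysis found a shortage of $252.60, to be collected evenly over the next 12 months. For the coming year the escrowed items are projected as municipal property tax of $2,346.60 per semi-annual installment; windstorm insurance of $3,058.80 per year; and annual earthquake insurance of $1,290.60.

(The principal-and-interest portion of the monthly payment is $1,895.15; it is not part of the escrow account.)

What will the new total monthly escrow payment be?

Municipal property tax = $2,346.60 × 2 = $4,693.20 annually
Windstorm insurance = $3,058.80 annually
Earthquake insurance = $1,290.60 annually
Yearly total = $9,042.60
Monthly escrow = $9,042.60 / 12 = $753.55
Shortage spread = $252.60 / 12 = $21.05/mo
Adjusted monthly = $753.55 + $21.05 = $774.60

$774.60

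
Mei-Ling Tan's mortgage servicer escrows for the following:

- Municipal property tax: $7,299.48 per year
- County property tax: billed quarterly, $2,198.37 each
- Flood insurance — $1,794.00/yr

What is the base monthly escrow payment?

$1,490.58

Municipal property tax — $7,299.48 annually
County property tax — $2,198.37 × 4 = $8,793.48 annually
Flood insurance — $1,794.00 annually
Total annual escrow = $17,886.96
Base monthly escrow = $17,886.96 ÷ 12 = $1,490.58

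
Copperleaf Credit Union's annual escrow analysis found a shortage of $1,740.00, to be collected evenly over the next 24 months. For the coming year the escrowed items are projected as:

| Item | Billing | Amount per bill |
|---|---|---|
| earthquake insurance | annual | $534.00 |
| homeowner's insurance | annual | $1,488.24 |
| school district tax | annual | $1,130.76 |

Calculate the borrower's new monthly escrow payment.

$335.25

Earthquake insurance: $534.00
Homeowner's insurance: $1,488.24
School district tax: $1,130.76
Total annual escrow = $534.00 + $1,488.24 + $1,130.76 = $3,153.00
Base monthly escrow = $3,153.00 / 12 = $262.75
Monthly shortage recovery: $1,740.00 ÷ 24 = $72.50
Adjusted monthly = $262.75 + $72.50 = $335.25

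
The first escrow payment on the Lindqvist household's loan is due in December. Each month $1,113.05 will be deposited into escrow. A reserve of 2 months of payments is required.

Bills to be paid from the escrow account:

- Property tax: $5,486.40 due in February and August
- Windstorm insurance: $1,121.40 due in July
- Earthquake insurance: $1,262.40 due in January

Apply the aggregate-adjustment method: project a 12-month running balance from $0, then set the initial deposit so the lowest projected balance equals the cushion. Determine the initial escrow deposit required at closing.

Cushion = 2 × $1,113.05 = $2,226.10
Trial balance (start $0, +$1,113.05 each month, − disbursements):
  Dec: +$1,113.05 → $1,113.05
  Jan: +$1,113.05 − $1,262.40 → $963.70
  Feb: +$1,113.05 − $5,486.40 → -$3,409.65
  Mar: +$1,113.05 → -$2,296.60
  Apr: +$1,113.05 → -$1,183.55
  May: +$1,113.05 → -$70.50
  Jun: +$1,113.05 → $1,042.55
  Jul: +$1,113.05 − $1,121.40 → $1,034.20
  Aug: +$1,113.05 − $5,486.40 → -$3,339.15
  Sep: +$1,113.05 → -$2,226.10
  Oct: +$1,113.05 → -$1,113.05
  Nov: +$1,113.05 → $0.00
Lowest trial balance = -$3,409.65 (Feb)
Initial deposit = cushion − low point = $2,226.10 − (-$3,409.65) = $5,635.75

$5,635.75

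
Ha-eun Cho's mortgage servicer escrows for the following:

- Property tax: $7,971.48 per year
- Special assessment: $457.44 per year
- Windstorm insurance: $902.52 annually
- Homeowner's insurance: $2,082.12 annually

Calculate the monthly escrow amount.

$951.13

Property tax = $7,971.48
Special assessment = $457.44
Windstorm insurance = $902.52
Homeowner's insurance = $2,082.12
Total per year = $11,413.56
Base monthly escrow = $11,413.56 / 12 = $951.13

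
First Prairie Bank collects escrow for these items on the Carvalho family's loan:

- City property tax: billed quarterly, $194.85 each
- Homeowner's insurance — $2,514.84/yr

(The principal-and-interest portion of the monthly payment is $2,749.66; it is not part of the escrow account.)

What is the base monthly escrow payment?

$274.52

City property tax: $194.85 × 4 = $779.40
Homeowner's insurance: $2,514.84
Yearly total = $3,294.24
Base monthly escrow = $3,294.24 / 12 = $274.52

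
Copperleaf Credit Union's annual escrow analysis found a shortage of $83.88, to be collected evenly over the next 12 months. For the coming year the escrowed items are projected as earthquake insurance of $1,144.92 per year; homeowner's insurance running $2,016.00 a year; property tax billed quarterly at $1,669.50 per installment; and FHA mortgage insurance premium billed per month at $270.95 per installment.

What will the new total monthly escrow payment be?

$1,097.85

Earthquake insurance: $1,144.92 per year
Homeowner's insurance: $2,016.00 per year
Property tax: $1,669.50 × 4 = $6,678.00 per year
FHA mortgage insurance premium: $270.95 × 12 = $3,251.40 per year
Combined annual = $13,090.32
Monthly escrow = $13,090.32 / 12 = $1,090.86
Monthly shortage recovery: $83.88 / 12 = $6.99
Adjusted monthly = $1,090.86 + $6.99 = $1,097.85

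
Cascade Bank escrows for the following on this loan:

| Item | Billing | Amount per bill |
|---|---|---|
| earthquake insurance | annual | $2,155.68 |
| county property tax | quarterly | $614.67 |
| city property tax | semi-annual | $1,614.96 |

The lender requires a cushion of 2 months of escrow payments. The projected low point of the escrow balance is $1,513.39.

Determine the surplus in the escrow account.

$206.01

Earthquake insurance — $2,155.68 per year
County property tax — $614.67 × 4 = $2,458.68 per year
City property tax — $1,614.96 × 2 = $3,229.92 per year
Annual escrow total = $7,844.28
Base monthly escrow = $7,844.28 ÷ 12 = $653.69
Required reserve = 2 × $653.69 = $1,307.38
Surplus = $1,513.39 − $1,307.38 = $206.01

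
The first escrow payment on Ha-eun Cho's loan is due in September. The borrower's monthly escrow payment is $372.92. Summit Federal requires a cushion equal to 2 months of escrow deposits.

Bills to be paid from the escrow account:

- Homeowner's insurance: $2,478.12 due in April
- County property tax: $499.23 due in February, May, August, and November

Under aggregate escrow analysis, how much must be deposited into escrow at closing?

Cushion = 2 × $372.92 = $745.84
Trial balance (start $0, +$372.92 each month, − disbursements):
  Sep: +$372.92 → $372.92
  Oct: +$372.92 → $745.84
  Nov: +$372.92 − $499.23 → $619.53
  Dec: +$372.92 → $992.45
  Jan: +$372.92 → $1,365.37
  Feb: +$372.92 − $499.23 → $1,239.06
  Mar: +$372.92 → $1,611.98
  Apr: +$372.92 − $2,478.12 → -$493.22
  May: +$372.92 − $499.23 → -$619.53
  Jun: +$372.92 → -$246.61
  Jul: +$372.92 → $126.31
  Aug: +$372.92 − $499.23 → $0.00
Lowest trial balance = -$619.53 (May)
Initial deposit = cushion − low point = $745.84 − (-$619.53) = $1,365.37

$1,365.37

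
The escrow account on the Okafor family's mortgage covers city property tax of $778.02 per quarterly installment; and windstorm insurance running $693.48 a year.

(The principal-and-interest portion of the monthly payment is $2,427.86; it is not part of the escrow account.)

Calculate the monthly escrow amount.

$317.13

City property tax = $778.02 × 4 = $3,112.08
Windstorm insurance = $693.48
Yearly total = $3,112.08 + $693.48 = $3,805.56
Monthly escrow = $3,805.56 ÷ 12 = $317.13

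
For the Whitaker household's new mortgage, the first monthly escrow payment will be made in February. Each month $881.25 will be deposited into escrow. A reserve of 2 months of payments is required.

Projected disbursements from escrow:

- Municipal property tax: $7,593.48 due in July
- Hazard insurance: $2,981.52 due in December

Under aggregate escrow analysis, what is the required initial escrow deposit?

$4,068.48

Cushion = 2 × $881.25 = $1,762.50
Trial balance (start $0, +$881.25 each month, − disbursements):
  Feb: +$881.25 → $881.25
  Mar: +$881.25 → $1,762.50
  Apr: +$881.25 → $2,643.75
  May: +$881.25 → $3,525.00
  Jun: +$881.25 → $4,406.25
  Jul: +$881.25 − $7,593.48 → -$2,305.98
  Aug: +$881.25 → -$1,424.73
  Sep: +$881.25 → -$543.48
  Oct: +$881.25 → $337.77
  Nov: +$881.25 → $1,219.02
  Dec: +$881.25 − $2,981.52 → -$881.25
  Jan: +$881.25 → $0.00
Lowest trial balance = -$2,305.98 (Jul)
Initial deposit = cushion − low point = $1,762.50 − (-$2,305.98) = $4,068.48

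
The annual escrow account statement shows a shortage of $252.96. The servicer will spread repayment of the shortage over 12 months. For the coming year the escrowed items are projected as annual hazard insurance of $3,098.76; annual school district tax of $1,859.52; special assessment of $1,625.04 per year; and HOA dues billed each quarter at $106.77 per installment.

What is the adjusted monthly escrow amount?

Hazard insurance = $3,098.76
School district tax = $1,859.52
Special assessment = $1,625.04
HOA dues = $106.77 × 4 = $427.08
Total annual escrow = $7,010.40
Monthly = $7,010.40 / 12 = $584.20
Shortage spread = $252.96 ÷ 12 = $21.08/mo
Adjusted monthly = $584.20 + $21.08 = $605.28

$605.28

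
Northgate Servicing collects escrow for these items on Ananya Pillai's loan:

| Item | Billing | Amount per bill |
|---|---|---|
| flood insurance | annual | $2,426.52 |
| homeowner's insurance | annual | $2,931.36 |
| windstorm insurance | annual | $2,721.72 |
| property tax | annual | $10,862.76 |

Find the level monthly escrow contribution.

Flood insurance = $2,426.52 annually
Homeowner's insurance = $2,931.36 annually
Windstorm insurance = $2,721.72 annually
Property tax = $10,862.76 annually
Yearly total = $18,942.36
Monthly escrow = $18,942.36 ÷ 12 = $1,578.53

$1,578.53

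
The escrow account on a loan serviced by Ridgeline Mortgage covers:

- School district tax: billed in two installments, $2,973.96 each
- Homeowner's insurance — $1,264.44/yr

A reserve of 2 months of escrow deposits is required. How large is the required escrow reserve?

School district tax = $2,973.96 × 2 = $5,947.92/yr
Homeowner's insurance = $1,264.44/yr
Yearly total = $5,947.92 + $1,264.44 = $7,212.36
Monthly = $7,212.36 / 12 = $601.03
Cushion = 2 × $601.03 = $1,202.06

$1,202.06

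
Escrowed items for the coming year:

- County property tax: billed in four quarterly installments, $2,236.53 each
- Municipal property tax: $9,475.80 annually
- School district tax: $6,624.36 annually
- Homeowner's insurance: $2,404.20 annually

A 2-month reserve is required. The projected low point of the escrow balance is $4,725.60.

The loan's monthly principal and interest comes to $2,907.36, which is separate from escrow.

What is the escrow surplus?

$150.52

County property tax = $2,236.53 × 4 = $8,946.12
Municipal property tax = $9,475.80
School district tax = $6,624.36
Homeowner's insurance = $2,404.20
Total annual escrow = $8,946.12 + $9,475.80 + $6,624.36 + $2,404.20 = $27,450.48
Monthly escrow = $27,450.48 / 12 = $2,287.54
Cushion = 2 × $2,287.54 = $4,575.08
Excess over cushion: $4,725.60 − $4,575.08 = $150.52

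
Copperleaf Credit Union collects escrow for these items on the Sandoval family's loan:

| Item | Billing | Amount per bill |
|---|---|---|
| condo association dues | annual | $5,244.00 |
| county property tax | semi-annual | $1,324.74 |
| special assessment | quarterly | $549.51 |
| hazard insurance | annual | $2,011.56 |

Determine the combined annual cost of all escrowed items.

Condo association dues — $5,244.00 annually
County property tax — $1,324.74 × 2 = $2,649.48 annually
Special assessment — $549.51 × 4 = $2,198.04 annually
Hazard insurance — $2,011.56 annually
Total annual escrow = $12,103.08

$12,103.08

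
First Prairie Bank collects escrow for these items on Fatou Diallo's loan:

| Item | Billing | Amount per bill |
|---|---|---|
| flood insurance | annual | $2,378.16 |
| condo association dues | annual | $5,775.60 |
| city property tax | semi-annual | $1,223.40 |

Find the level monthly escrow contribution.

Flood insurance: $2,378.16/yr
Condo association dues: $5,775.60/yr
City property tax: $1,223.40 × 2 = $2,446.80/yr
Total annual escrow = $10,600.56
Base monthly escrow = $10,600.56 ÷ 12 = $883.38

$883.38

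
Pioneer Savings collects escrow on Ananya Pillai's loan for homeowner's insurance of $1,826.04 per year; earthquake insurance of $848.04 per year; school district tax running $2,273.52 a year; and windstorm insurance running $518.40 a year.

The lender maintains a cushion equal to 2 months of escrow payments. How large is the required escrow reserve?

Homeowner's insurance — $1,826.04 per year
Earthquake insurance — $848.04 per year
School district tax — $2,273.52 per year
Windstorm insurance — $518.40 per year
Total per year = $5,466.00
Per month = $5,466.00 ÷ 12 = $455.50
Reserve = 2 × $455.50 = $911.00

$911.00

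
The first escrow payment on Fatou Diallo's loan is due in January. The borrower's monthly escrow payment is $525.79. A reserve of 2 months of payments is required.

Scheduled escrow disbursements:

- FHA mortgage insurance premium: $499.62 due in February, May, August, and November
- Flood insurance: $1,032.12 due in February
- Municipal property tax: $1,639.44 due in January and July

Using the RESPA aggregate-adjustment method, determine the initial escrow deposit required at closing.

$3,171.18

Cushion = 2 × $525.79 = $1,051.58
Trial balance (start $0, +$525.79 each month, − disbursements):
  Jan: +$525.79 − $1,639.44 → -$1,113.65
  Feb: +$525.79 − $1,531.74 → -$2,119.60
  Mar: +$525.79 → -$1,593.81
  Apr: +$525.79 → -$1,068.02
  May: +$525.79 − $499.62 → -$1,041.85
  Jun: +$525.79 → -$516.06
  Jul: +$525.79 − $1,639.44 → -$1,629.71
  Aug: +$525.79 − $499.62 → -$1,603.54
  Sep: +$525.79 → -$1,077.75
  Oct: +$525.79 → -$551.96
  Nov: +$525.79 − $499.62 → -$525.79
  Dec: +$525.79 → $0.00
Lowest trial balance = -$2,119.60 (Feb)
Initial deposit = cushion − low point = $1,051.58 − (-$2,119.60) = $3,171.18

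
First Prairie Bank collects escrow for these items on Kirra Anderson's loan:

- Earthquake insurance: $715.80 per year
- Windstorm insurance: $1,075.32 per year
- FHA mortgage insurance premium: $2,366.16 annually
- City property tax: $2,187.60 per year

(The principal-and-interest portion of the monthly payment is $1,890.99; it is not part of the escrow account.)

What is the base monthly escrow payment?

Earthquake insurance — $715.80 annually
Windstorm insurance — $1,075.32 annually
FHA mortgage insurance premium — $2,366.16 annually
City property tax — $2,187.60 annually
Annual escrow total = $6,344.88
Monthly = $6,344.88 / 12 = $528.74

$528.74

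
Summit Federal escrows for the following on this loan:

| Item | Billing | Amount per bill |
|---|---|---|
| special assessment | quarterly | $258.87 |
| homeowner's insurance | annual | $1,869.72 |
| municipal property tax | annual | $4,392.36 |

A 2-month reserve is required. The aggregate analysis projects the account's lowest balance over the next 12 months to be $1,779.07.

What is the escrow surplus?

$562.81

Special assessment: $258.87 × 4 = $1,035.48 annually
Homeowner's insurance: $1,869.72 annually
Municipal property tax: $4,392.36 annually
Total per year = $1,035.48 + $1,869.72 + $4,392.36 = $7,297.56
Base monthly escrow = $7,297.56 ÷ 12 = $608.13
Required cushion = 2 × $608.13 = $1,216.26
Surplus = $1,779.07 − $1,216.26 = $562.81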